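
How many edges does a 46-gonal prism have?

A prism on an n-gon has two n-gon bases and n rectangular sides: V = 2·46 = 92, E = 3·46 = 138, F = 46 + 2 = 48.

138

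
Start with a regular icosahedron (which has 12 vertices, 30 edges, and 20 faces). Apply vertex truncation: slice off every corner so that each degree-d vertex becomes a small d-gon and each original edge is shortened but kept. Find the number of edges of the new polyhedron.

90

Truncation replaces each original edge-end by a new vertex, so V′ = 2E = 60.
Each original edge survives, and each old vertex of degree d contributes d new edges; summing degrees gives Σd = 2E, so E′ = E + 2E = 3E = 90.
Each original face survives and each original vertex becomes one new face: F′ = F + V = 32.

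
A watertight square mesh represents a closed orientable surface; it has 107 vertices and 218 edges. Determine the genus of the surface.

Every face is a square and each edge borders two faces, so 4F = 2·218, giving F = 109.
χ = V − E + F = 107 − 218 + 109 = -2.
For a closed orientable surface χ = 2 − 2g, so g = (2 − (-2))/2 = 2.

2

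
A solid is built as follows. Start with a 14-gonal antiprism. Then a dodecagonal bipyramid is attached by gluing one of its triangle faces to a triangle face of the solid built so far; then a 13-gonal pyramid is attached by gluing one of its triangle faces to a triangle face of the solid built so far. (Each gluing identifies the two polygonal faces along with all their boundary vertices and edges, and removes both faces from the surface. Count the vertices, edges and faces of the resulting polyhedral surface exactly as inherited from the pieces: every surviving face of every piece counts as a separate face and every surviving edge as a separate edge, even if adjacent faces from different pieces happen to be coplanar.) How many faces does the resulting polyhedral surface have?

64

A 14-gonal antiprism: V=28, E=56, F=30.
Attach a dodecagonal bipyramid (V=14, E=36, F=24) along a 3-gon: merge 3 vertices and 3 edges, delete both glued faces → V=39, E=89, F=52.
Attach a 13-gonal pyramid (V=14, E=26, F=14) along a 3-gon: merge 3 vertices and 3 edges, delete both glued faces → V=50, E=112, F=64.
Check: V − E + F = 50 − 112 + 64 = 2.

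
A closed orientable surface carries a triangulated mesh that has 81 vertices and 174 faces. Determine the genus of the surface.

Every face is a triangle, so 2E = 3·174 = 522, giving E = 261.
χ = V − E + F = 81 − 261 + 174 = -6.
For a closed orientable surface χ = 2 − 2g, so g = (2 − (-6))/2 = 4.

4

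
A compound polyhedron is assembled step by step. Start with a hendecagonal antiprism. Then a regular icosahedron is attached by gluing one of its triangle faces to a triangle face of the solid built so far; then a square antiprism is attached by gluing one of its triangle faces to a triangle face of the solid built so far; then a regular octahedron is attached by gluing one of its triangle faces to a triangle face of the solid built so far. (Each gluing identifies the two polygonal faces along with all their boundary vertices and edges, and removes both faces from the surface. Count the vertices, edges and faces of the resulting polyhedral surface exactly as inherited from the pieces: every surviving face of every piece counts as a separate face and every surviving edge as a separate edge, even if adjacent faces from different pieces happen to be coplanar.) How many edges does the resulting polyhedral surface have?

A hendecagonal antiprism: V=22, E=44, F=24.
Attach a regular icosahedron (V=12, E=30, F=20) along a 3-gon: merge 3 vertices and 3 edges, delete both glued faces → V=31, E=71, F=42.
Attach a square antiprism (V=8, E=16, F=10) along a 3-gon: merge 3 vertices and 3 edges, delete both glued faces → V=36, E=84, F=50.
Attach a regular octahedron (V=6, E=12, F=8) along a 3-gon: merge 3 vertices and 3 edges, delete both glued faces → V=39, E=93, F=56.
Check: V − E + F = 39 − 93 + 56 = 2.

93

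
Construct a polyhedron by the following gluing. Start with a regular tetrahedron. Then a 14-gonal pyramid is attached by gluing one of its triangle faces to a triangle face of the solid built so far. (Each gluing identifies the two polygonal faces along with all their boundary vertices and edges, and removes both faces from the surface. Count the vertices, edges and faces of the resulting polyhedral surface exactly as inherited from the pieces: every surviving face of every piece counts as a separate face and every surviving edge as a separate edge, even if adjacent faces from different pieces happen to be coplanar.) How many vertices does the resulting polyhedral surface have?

16

A regular tetrahedron: V=4, E=6, F=4.
Attach a 14-gonal pyramid (V=15, E=28, F=15) along a 3-gon: merge 3 vertices and 3 edges, delete both glued faces → V=16, E=31, F=17.
Check: V − E + F = 16 − 31 + 17 = 2.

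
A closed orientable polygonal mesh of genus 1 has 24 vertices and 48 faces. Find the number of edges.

For a closed orientable surface of genus 1, χ = 2 − 2·1 = 0.
E = V + F − (0) = 24 + 48 − (0) = 72.

72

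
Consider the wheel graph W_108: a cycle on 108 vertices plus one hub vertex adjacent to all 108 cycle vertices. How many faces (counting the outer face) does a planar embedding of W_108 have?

109

W_108 has V = 108 + 1 = 109 vertices and E = 2·108 = 216 edges.
By Euler's formula F = 2 − V + E = 2 − 109 + 216 = 109.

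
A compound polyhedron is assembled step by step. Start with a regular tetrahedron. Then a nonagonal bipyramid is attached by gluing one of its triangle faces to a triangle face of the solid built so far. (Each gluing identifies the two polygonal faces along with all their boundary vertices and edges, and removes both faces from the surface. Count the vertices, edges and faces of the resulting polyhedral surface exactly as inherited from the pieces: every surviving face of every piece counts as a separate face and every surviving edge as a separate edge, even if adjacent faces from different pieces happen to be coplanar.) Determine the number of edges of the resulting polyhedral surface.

A regular tetrahedron: V=4, E=6, F=4.
Attach a nonagonal bipyramid (V=11, E=27, F=18) along a 3-gon: merge 3 vertices and 3 edges, delete both glued faces → V=12, E=30, F=20.
Check: V − E + F = 12 − 30 + 20 = 2.

30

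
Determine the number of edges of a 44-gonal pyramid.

A pyramid on an n-gon base has one n-gon and n triangles: V = 44 + 1 = 45, E = 2·44 = 88, F = 44 + 1 = 45.
Check: V − E + F = 45 − 88 + 45 = 2.

88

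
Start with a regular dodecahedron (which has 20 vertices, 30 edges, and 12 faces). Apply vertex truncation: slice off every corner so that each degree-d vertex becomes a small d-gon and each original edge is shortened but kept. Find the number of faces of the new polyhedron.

32

Truncation replaces each original edge-end by a new vertex, so V′ = 2E = 60.
Each original edge survives, and each old vertex of degree d contributes d new edges; summing degrees gives Σd = 2E, so E′ = E + 2E = 3E = 90.
Each original face survives and each original vertex becomes one new face: F′ = F + V = 32.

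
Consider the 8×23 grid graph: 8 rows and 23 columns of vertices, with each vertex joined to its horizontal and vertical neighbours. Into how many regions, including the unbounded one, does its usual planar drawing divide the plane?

155

The grid has V = 8·23 = 184 vertices and E = 8·22 + 23·7 = 337 edges.
F = 2 − V + E = 2 − 184 + 337 = 155.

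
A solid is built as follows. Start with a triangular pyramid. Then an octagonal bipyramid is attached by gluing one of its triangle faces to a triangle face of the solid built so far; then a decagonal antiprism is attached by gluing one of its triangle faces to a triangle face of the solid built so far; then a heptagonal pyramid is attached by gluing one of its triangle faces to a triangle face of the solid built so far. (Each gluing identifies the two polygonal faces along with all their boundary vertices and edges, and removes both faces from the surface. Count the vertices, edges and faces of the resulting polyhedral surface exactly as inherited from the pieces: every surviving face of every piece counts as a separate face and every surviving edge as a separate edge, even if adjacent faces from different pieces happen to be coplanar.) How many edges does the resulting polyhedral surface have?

A triangular pyramid: V=4, E=6, F=4.
Attach an octagonal bipyramid (V=10, E=24, F=16) along a 3-gon: merge 3 vertices and 3 edges, delete both glued faces → V=11, E=27, F=18.
Attach a decagonal antiprism (V=20, E=40, F=22) along a 3-gon: merge 3 vertices and 3 edges, delete both glued faces → V=28, E=64, F=38.
Attach a heptagonal pyramid (V=8, E=14, F=8) along a 3-gon: merge 3 vertices and 3 edges, delete both glued faces → V=33, E=75, F=44.
Check: V − E + F = 33 − 75 + 44 = 2.

75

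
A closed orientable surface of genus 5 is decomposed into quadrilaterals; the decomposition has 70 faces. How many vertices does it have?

62

χ = 2 − 2·5 = -8, and every face is a square so 4F = 2E.
E = 4·70/2 = 140. Then V = -8 + E − F = -8 + 140 − 70 = 62.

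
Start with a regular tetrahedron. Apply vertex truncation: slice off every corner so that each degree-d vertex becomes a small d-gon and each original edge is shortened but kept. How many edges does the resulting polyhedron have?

The base solid has V = 4, E = 6, F = 4.
Truncation replaces each original edge-end by a new vertex, so V′ = 2E = 12.
Each original edge survives, and each old vertex of degree d contributes d new edges; summing degrees gives Σd = 2E, so E′ = E + 2E = 3E = 18.
Each original face survives and each original vertex becomes one new face: F′ = F + V = 8.

18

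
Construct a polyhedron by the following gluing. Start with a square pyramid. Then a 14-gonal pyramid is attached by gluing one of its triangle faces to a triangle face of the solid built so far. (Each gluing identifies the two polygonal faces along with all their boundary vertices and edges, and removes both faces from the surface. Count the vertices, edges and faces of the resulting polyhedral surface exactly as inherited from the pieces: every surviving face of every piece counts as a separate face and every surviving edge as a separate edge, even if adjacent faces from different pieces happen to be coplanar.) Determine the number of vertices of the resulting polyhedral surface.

A square pyramid: V=5, E=8, F=5.
Attach a 14-gonal pyramid (V=15, E=28, F=15) along a 3-gon: merge 3 vertices and 3 edges, delete both glued faces → V=17, E=33, F=18.
Check: V − E + F = 17 − 33 + 18 = 2.

17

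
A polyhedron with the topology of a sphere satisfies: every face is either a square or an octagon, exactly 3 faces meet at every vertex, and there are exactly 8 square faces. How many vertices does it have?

Let x be the number of octagons; then F = 8 + x.
Edge–face incidences: 2E = 4·8 + 8·x = 32 + 8x.
Every vertex has degree 3, so 3V = 2E.
Euler: V − E + F = 2 ⇒ (2E)/3 − E + (8 + x) = 2.
Multiply by 6: 2·(2E) − 3·(2E) + 6·(8 + x) = 12, i.e. 48 + 6x − (32 + 8x) = 12.
Collecting terms: −2x + 16 = 12, so −2x = −4, so x = 2.
Then 2E = 32 + 8·2 = 48, so E = 24, V = 2E/3 = 16, F = 8 + 2 = 10.

16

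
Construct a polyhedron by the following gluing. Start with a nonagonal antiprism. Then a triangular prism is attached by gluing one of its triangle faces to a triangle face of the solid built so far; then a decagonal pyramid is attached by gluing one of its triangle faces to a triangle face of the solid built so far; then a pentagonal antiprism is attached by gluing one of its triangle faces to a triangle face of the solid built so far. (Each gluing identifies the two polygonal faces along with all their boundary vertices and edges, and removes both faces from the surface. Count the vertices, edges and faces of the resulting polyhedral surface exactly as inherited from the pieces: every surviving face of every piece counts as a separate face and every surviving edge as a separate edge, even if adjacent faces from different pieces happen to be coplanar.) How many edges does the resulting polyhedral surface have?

76

A nonagonal antiprism: V=18, E=36, F=20.
Attach a triangular prism (V=6, E=9, F=5) along a 3-gon: merge 3 vertices and 3 edges, delete both glued faces → V=21, E=42, F=23.
Attach a decagonal pyramid (V=11, E=20, F=11) along a 3-gon: merge 3 vertices and 3 edges, delete both glued faces → V=29, E=59, F=32.
Attach a pentagonal antiprism (V=10, E=20, F=12) along a 3-gon: merge 3 vertices and 3 edges, delete both glued faces → V=36, E=76, F=42.
Check: V − E + F = 36 − 76 + 42 = 2.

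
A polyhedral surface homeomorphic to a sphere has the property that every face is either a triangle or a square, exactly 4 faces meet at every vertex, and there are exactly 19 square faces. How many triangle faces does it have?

8

Let x be the number of triangles; then F = 19 + x.
Edge–face incidences: 2E = 4·19 + 3·x = 76 + 3x.
Every vertex has degree 4, so 4V = 2E.
Euler: V − E + F = 2 ⇒ (2E)/4 − E + (19 + x) = 2.
Multiply by 8: 2·(2E) − 4·(2E) + 8·(19 + x) = 16, i.e. 152 + 8x − 2·(76 + 3x) = 16.
Collecting terms: 2x = 16, so x = 8.
Then 2E = 76 + 3·8 = 100, so E = 50, V = 2E/4 = 25, F = 19 + 8 = 27.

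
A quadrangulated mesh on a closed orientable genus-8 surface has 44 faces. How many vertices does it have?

30

χ = 2 − 2·8 = -14, and every face is a square so 4F = 2E.
E = 4·44/2 = 88. Then V = -14 + E − F = -14 + 88 − 44 = 30.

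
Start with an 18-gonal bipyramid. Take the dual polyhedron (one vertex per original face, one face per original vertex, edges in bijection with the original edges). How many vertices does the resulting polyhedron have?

36

The base solid has V = 20, E = 54, F = 36.
The dual swaps V and F and preserves E: V′ = F = 36, E′ = E = 54, F′ = V = 20.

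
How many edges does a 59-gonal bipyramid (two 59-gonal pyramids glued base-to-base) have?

A bipyramid over an n-gon has 2n triangular faces and n + 2 vertices: V = 59 + 2 = 61, E = 3·59 = 177, F = 2·59 = 118.

177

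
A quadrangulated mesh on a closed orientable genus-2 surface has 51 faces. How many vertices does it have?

χ = 2 − 2·2 = -2, and every face is a square so 4F = 2E.
E = 4·51/2 = 102. Then V = -2 + E − F = -2 + 102 − 51 = 49.

49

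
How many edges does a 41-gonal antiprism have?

164

An antiprism on an n-gon has two n-gon caps and 2n triangles: V = 2·41 = 82, E = 4·41 = 164, F = 2·41 + 2 = 84.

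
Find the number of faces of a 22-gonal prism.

24

A prism on an n-gon has two n-gon bases and n rectangular sides: V = 2·22 = 44, E = 3·22 = 66, F = 22 + 2 = 24.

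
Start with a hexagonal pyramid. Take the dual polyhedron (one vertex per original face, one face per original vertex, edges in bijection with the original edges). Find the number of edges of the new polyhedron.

The base solid has V = 7, E = 12, F = 7.
The dual swaps V and F and preserves E: V′ = F = 7, E′ = E = 12, F′ = V = 7.

12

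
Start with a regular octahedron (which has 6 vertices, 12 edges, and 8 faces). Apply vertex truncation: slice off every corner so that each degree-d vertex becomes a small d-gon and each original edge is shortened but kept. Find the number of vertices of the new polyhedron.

Truncation replaces each original edge-end by a new vertex, so V′ = 2E = 24.
Each original edge survives, and each old vertex of degree d contributes d new edges; summing degrees gives Σd = 2E, so E′ = E + 2E = 3E = 36.
Each original face survives and each original vertex becomes one new face: F′ = F + V = 14.

24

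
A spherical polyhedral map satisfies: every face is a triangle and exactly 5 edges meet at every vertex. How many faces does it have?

Each face has 3 edges and each edge borders two faces, so 2E = 3F.
Each vertex has degree 5, so 5V = 2E and hence V = 3F/5.
Euler: V − E + F = 2 ⇒ (3F/5) − (3F/2) + F = 2.
Multiply by 10: (6 − 15 + 10)F = 20, i.e. 1F = 20.
So F = 20, E = 3·20/2 = 30, V = 3·20/5 = 12.

20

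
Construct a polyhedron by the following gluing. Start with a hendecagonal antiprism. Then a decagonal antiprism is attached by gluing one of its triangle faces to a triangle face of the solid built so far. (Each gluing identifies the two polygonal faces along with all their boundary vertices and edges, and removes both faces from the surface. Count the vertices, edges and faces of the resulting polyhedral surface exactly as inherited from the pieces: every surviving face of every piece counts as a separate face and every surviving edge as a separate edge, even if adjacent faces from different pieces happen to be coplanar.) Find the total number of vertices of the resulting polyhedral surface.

39

A hendecagonal antiprism: V=22, E=44, F=24.
Attach a decagonal antiprism (V=20, E=40, F=22) along a 3-gon: merge 3 vertices and 3 edges, delete both glued faces → V=39, E=81, F=44.
Check: V − E + F = 39 − 81 + 44 = 2.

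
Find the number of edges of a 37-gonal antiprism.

148

An antiprism on an n-gon has two n-gon caps and 2n triangles: V = 2·37 = 74, E = 4·37 = 148, F = 2·37 + 2 = 76.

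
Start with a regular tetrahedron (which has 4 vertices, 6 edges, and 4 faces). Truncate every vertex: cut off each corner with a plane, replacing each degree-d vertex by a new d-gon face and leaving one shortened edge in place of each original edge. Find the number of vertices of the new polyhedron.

Truncation replaces each original edge-end by a new vertex, so V′ = 2E = 12.
Each original edge survives, and each old vertex of degree d contributes d new edges; summing degrees gives Σd = 2E, so E′ = E + 2E = 3E = 18.
Each original face survives and each original vertex becomes one new face: F′ = F + V = 8.

12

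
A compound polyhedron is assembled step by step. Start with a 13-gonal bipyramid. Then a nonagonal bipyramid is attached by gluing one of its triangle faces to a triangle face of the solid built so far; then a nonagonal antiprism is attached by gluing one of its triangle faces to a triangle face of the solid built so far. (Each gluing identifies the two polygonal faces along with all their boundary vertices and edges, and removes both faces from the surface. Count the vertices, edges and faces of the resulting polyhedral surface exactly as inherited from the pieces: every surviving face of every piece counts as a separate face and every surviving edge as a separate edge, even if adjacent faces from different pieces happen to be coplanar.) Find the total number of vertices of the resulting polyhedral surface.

38

A 13-gonal bipyramid: V=15, E=39, F=26.
Attach a nonagonal bipyramid (V=11, E=27, F=18) along a 3-gon: merge 3 vertices and 3 edges, delete both glued faces → V=23, E=63, F=42.
Attach a nonagonal antiprism (V=18, E=36, F=20) along a 3-gon: merge 3 vertices and 3 edges, delete both glued faces → V=38, E=96, F=60.
Check: V − E + F = 38 − 96 + 60 = 2.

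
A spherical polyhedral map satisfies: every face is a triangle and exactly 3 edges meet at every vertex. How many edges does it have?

Each face has 3 edges and each edge borders two faces, so 2E = 3F.
Each vertex has degree 3, so 3V = 2E and hence V = 3F/3.
Euler: V − E + F = 2 ⇒ (3F/3) − (3F/2) + F = 2.
Multiply by 6: (6 − 9 + 6)F = 12, i.e. 3F = 12.
So F = 4, E = 3·4/2 = 6, V = 3·4/3 = 4.

6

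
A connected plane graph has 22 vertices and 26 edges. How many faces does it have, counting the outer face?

Euler's formula for a connected plane graph: V − E + F = 2, so F = 2 − 22 + 26 = 6.

6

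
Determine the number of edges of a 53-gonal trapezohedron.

212

The n-trapezohedron (dual of the n-antiprism) has V = 2·53 + 2 = 108, E = 4·53 = 212, F = 2·53 = 106.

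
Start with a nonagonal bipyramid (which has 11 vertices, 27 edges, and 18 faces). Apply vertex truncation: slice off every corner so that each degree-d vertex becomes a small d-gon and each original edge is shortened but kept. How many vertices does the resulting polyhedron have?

Truncation replaces each original edge-end by a new vertex, so V′ = 2E = 54.
Each original edge survives, and each old vertex of degree d contributes d new edges; summing degrees gives Σd = 2E, so E′ = E + 2E = 3E = 81.
Each original face survives and each original vertex becomes one new face: F′ = F + V = 29.

54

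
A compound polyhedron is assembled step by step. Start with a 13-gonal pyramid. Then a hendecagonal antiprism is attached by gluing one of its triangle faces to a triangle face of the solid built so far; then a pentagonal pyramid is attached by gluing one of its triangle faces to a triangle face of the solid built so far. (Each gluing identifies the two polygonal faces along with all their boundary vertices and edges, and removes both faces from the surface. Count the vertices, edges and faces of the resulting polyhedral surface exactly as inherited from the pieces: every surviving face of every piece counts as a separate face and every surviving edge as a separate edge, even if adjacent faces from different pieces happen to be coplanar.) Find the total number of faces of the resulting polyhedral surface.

A 13-gonal pyramid: V=14, E=26, F=14.
Attach a hendecagonal antiprism (V=22, E=44, F=24) along a 3-gon: merge 3 vertices and 3 edges, delete both glued faces → V=33, E=67, F=36.
Attach a pentagonal pyramid (V=6, E=10, F=6) along a 3-gon: merge 3 vertices and 3 edges, delete both glued faces → V=36, E=74, F=40.
Check: V − E + F = 36 − 74 + 40 = 2.

40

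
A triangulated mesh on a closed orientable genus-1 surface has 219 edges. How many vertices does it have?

χ = 2 − 2·1 = 0, and every face is a triangle so 3F = 2E.
F = 2E/3 = 146. Then V = 0 + E − F = 0 + 219 − 146 = 73.

73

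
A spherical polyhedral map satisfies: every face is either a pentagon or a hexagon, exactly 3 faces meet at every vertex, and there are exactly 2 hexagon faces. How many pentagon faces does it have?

12

Let x be the number of pentagons; then F = 2 + x.
Edge–face incidences: 2E = 6·2 + 5·x = 12 + 5x.
Every vertex has degree 3, so 3V = 2E.
Euler: V − E + F = 2 ⇒ (2E)/3 − E + (2 + x) = 2.
Multiply by 6: 2·(2E) − 3·(2E) + 6·(2 + x) = 12, i.e. 12 + 6x − (12 + 5x) = 12.
Collecting terms: x = 12.
Then 2E = 12 + 5·12 = 72, so E = 36, V = 2E/3 = 24, F = 2 + 12 = 14.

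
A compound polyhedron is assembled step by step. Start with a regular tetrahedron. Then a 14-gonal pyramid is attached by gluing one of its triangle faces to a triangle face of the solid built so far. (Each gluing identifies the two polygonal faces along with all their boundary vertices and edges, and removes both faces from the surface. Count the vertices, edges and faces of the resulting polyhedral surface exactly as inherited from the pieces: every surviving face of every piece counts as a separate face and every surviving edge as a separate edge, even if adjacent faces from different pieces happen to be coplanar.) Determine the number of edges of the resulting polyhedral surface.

31

A regular tetrahedron: V=4, E=6, F=4.
Attach a 14-gonal pyramid (V=15, E=28, F=15) along a 3-gon: merge 3 vertices and 3 edges, delete both glued faces → V=16, E=31, F=17.
Check: V − E + F = 16 − 31 + 17 = 2.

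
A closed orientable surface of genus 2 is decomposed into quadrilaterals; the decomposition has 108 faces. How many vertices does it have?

106

χ = 2 − 2·2 = -2, and every face is a square so 4F = 2E.
E = 4·108/2 = 216. Then V = -2 + E − F = -2 + 216 − 108 = 106.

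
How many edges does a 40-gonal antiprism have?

An antiprism on an n-gon has two n-gon caps and 2n triangles: V = 2·40 = 80, E = 4·40 = 160, F = 2·40 + 2 = 82.

160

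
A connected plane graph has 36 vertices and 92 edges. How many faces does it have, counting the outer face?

58

Euler's formula for a connected plane graph: V − E + F = 2, so F = 2 − 36 + 92 = 58.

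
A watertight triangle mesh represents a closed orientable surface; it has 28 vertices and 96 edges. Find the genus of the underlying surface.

3

Every face is a triangle and each edge borders two faces, so 3F = 2·96, giving F = 64.
χ = V − E + F = 28 − 96 + 64 = -4.
For a closed orientable surface χ = 2 − 2g, so g = (2 − (-4))/2 = 3.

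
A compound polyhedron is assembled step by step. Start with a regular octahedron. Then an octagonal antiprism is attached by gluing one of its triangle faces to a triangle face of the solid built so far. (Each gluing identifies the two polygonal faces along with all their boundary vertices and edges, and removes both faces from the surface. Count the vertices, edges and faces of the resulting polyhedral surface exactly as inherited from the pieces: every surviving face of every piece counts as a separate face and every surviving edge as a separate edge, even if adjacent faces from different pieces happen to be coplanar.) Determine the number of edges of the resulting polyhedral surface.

41

A regular octahedron: V=6, E=12, F=8.
Attach an octagonal antiprism (V=16, E=32, F=18) along a 3-gon: merge 3 vertices and 3 edges, delete both glued faces → V=19, E=41, F=24.
Check: V − E + F = 19 − 41 + 24 = 2.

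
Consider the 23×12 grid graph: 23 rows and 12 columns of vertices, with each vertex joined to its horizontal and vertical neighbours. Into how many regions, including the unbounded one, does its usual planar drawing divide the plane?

243

The grid has V = 23·12 = 276 vertices and E = 23·11 + 12·22 = 517 edges.
F = 2 − V + E = 2 − 276 + 517 = 243.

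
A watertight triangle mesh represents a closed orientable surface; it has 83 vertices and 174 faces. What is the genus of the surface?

Every face is a triangle, so 2E = 3·174 = 522, giving E = 261.
χ = V − E + F = 83 − 261 + 174 = -4.
For a closed orientable surface χ = 2 − 2g, so g = (2 − (-4))/2 = 3.

3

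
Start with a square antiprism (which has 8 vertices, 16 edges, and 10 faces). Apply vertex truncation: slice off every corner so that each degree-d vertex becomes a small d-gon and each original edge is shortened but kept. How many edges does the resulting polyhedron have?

48

Truncation replaces each original edge-end by a new vertex, so V′ = 2E = 32.
Each original edge survives, and each old vertex of degree d contributes d new edges; summing degrees gives Σd = 2E, so E′ = E + 2E = 3E = 48.
Each original face survives and each original vertex becomes one new face: F′ = F + V = 18.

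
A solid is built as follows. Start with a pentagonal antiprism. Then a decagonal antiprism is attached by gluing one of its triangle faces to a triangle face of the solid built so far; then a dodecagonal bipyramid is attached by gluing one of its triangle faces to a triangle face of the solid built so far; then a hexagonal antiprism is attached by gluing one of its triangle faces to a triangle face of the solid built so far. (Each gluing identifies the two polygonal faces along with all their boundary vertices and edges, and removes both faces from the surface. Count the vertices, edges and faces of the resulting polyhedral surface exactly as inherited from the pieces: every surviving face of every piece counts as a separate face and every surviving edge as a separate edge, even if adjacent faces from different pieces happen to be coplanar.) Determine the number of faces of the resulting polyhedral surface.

66

A pentagonal antiprism: V=10, E=20, F=12.
Attach a decagonal antiprism (V=20, E=40, F=22) along a 3-gon: merge 3 vertices and 3 edges, delete both glued faces → V=27, E=57, F=32.
Attach a dodecagonal bipyramid (V=14, E=36, F=24) along a 3-gon: merge 3 vertices and 3 edges, delete both glued faces → V=38, E=90, F=54.
Attach a hexagonal antiprism (V=12, E=24, F=14) along a 3-gon: merge 3 vertices and 3 edges, delete both glued faces → V=47, E=111, F=66.
Check: V − E + F = 47 − 111 + 66 = 2.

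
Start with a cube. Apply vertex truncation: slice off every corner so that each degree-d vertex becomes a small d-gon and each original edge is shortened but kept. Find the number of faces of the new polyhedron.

14

The base solid has V = 8, E = 12, F = 6.
Truncation replaces each original edge-end by a new vertex, so V′ = 2E = 24.
Each original edge survives, and each old vertex of degree d contributes d new edges; summing degrees gives Σd = 2E, so E′ = E + 2E = 3E = 36.
Each original face survives and each original vertex becomes one new face: F′ = F + V = 14.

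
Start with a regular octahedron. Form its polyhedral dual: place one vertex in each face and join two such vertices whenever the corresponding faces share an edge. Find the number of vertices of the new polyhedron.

The base solid has V = 6, E = 12, F = 8.
The dual swaps V and F and preserves E: V′ = F = 8, E′ = E = 12, F′ = V = 6.

8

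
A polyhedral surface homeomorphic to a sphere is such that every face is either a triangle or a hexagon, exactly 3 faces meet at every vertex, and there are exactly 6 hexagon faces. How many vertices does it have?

16

Let x be the number of triangles; then F = 6 + x.
Edge–face incidences: 2E = 6·6 + 3·x = 36 + 3x.
Every vertex has degree 3, so 3V = 2E.
Euler: V − E + F = 2 ⇒ (2E)/3 − E + (6 + x) = 2.
Multiply by 6: 2·(2E) − 3·(2E) + 6·(6 + x) = 12, i.e. 36 + 6x − (36 + 3x) = 12.
Collecting terms: 3x = 12, so x = 4.
Then 2E = 36 + 3·4 = 48, so E = 24, V = 2E/3 = 16, F = 6 + 4 = 10.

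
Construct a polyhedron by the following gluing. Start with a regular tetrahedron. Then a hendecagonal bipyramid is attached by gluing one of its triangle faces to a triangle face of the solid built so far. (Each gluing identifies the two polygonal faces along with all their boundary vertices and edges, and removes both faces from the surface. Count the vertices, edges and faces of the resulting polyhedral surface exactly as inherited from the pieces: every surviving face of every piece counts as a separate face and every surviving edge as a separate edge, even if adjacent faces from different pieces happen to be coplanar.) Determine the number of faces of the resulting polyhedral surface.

A regular tetrahedron: V=4, E=6, F=4.
Attach a hendecagonal bipyramid (V=13, E=33, F=22) along a 3-gon: merge 3 vertices and 3 edges, delete both glued faces → V=14, E=36, F=24.
Check: V − E + F = 14 − 36 + 24 = 2.

24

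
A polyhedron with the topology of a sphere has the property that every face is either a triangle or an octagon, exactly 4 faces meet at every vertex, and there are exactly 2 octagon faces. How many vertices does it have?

Let x be the number of triangles; then F = 2 + x.
Edge–face incidences: 2E = 8·2 + 3·x = 16 + 3x.
Every vertex has degree 4, so 4V = 2E.
Euler: V − E + F = 2 ⇒ (2E)/4 − E + (2 + x) = 2.
Multiply by 8: 2·(2E) − 4·(2E) + 8·(2 + x) = 16, i.e. 16 + 8x − 2·(16 + 3x) = 16.
Collecting terms: 2x − 16 = 16, so 2x = 32, so x = 16.
Then 2E = 16 + 3·16 = 64, so E = 32, V = 2E/4 = 16, F = 2 + 16 = 18.

16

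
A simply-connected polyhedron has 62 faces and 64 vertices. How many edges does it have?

Here V − E + F = 2.
E = V + F − (2) = 64 + 62 − (2) = 124.

124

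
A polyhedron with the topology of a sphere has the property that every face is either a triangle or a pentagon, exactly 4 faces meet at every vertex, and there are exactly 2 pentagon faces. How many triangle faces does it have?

10

Let x be the number of triangles; then F = 2 + x.
Edge–face incidences: 2E = 5·2 + 3·x = 10 + 3x.
Every vertex has degree 4, so 4V = 2E.
Euler: V − E + F = 2 ⇒ (2E)/4 − E + (2 + x) = 2.
Multiply by 8: 2·(2E) − 4·(2E) + 8·(2 + x) = 16, i.e. 16 + 8x − 2·(10 + 3x) = 16.
Collecting terms: 2x − 4 = 16, so 2x = 20, so x = 10.
Then 2E = 10 + 3·10 = 40, so E = 20, V = 2E/4 = 10, F = 2 + 10 = 12.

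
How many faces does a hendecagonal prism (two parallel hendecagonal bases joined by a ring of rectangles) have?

13

A prism on an n-gon has two n-gon bases and n rectangular sides: V = 2·11 = 22, E = 3·11 = 33, F = 11 + 2 = 13.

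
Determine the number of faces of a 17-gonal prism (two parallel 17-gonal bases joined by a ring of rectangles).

A prism on an n-gon has two n-gon bases and n rectangular sides: V = 2·17 = 34, E = 3·17 = 51, F = 17 + 2 = 19.

19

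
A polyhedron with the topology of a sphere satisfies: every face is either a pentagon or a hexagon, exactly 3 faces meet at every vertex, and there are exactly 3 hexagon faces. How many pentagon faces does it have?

12

Let x be the number of pentagons; then F = 3 + x.
Edge–face incidences: 2E = 6·3 + 5·x = 18 + 5x.
Every vertex has degree 3, so 3V = 2E.
Euler: V − E + F = 2 ⇒ (2E)/3 − E + (3 + x) = 2.
Multiply by 6: 2·(2E) − 3·(2E) + 6·(3 + x) = 12, i.e. 18 + 6x − (18 + 5x) = 12.
Collecting terms: x = 12.
Then 2E = 18 + 5·12 = 78, so E = 39, V = 2E/3 = 26, F = 3 + 12 = 15.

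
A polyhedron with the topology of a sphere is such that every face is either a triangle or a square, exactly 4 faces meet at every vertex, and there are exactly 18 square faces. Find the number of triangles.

Let x be the number of triangles; then F = 18 + x.
Edge–face incidences: 2E = 4·18 + 3·x = 72 + 3x.
Every vertex has degree 4, so 4V = 2E.
Euler: V − E + F = 2 ⇒ (2E)/4 − E + (18 + x) = 2.
Multiply by 8: 2·(2E) − 4·(2E) + 8·(18 + x) = 16, i.e. 144 + 8x − 2·(72 + 3x) = 16.
Collecting terms: 2x = 16, so x = 8.
Then 2E = 72 + 3·8 = 96, so E = 48, V = 2E/4 = 24, F = 18 + 8 = 26.

8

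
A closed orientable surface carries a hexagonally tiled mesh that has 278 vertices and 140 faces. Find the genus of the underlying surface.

2

Every face is a hexagon, so 2E = 6·140 = 840, giving E = 420.
χ = V − E + F = 278 − 420 + 140 = -2.
For a closed orientable surface χ = 2 − 2g, so g = (2 − (-2))/2 = 2.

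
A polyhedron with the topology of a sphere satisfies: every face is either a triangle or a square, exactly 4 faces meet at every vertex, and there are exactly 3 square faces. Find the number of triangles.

8

Let x be the number of triangles; then F = 3 + x.
Edge–face incidences: 2E = 4·3 + 3·x = 12 + 3x.
Every vertex has degree 4, so 4V = 2E.
Euler: V − E + F = 2 ⇒ (2E)/4 − E + (3 + x) = 2.
Multiply by 8: 2·(2E) − 4·(2E) + 8·(3 + x) = 16, i.e. 24 + 8x − 2·(12 + 3x) = 16.
Collecting terms: 2x = 16, so x = 8.
Then 2E = 12 + 3·8 = 36, so E = 18, V = 2E/4 = 9, F = 3 + 8 = 11.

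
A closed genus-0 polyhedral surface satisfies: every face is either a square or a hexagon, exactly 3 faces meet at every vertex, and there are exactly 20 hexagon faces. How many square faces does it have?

6

Let x be the number of squares; then F = 20 + x.
Edge–face incidences: 2E = 6·20 + 4·x = 120 + 4x.
Every vertex has degree 3, so 3V = 2E.
Euler: V − E + F = 2 ⇒ (2E)/3 − E + (20 + x) = 2.
Multiply by 6: 2·(2E) − 3·(2E) + 6·(20 + x) = 12, i.e. 120 + 6x − (120 + 4x) = 12.
Collecting terms: 2x = 12, so x = 6.
Then 2E = 120 + 4·6 = 144, so E = 72, V = 2E/3 = 48, F = 20 + 6 = 26.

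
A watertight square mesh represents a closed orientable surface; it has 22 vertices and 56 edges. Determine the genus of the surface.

Every face is a square and each edge borders two faces, so 4F = 2·56, giving F = 28.
χ = V − E + F = 22 − 56 + 28 = -6.
For a closed orientable surface χ = 2 − 2g, so g = (2 − (-6))/2 = 4.

4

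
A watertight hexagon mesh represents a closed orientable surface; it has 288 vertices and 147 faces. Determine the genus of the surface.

4

Every face is a hexagon, so 2E = 6·147 = 882, giving E = 441.
χ = V − E + F = 288 − 441 + 147 = -6.
For a closed orientable surface χ = 2 − 2g, so g = (2 − (-6))/2 = 4.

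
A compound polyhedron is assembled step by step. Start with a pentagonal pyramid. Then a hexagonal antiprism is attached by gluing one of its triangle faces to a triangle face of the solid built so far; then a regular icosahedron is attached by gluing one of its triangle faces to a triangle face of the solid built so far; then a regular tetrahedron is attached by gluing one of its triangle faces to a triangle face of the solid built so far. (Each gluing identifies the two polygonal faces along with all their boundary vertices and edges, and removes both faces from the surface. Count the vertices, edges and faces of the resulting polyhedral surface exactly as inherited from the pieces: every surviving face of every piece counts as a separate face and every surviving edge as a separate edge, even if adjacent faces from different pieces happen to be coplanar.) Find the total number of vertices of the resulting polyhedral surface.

25

A pentagonal pyramid: V=6, E=10, F=6.
Attach a hexagonal antiprism (V=12, E=24, F=14) along a 3-gon: merge 3 vertices and 3 edges, delete both glued faces → V=15, E=31, F=18.
Attach a regular icosahedron (V=12, E=30, F=20) along a 3-gon: merge 3 vertices and 3 edges, delete both glued faces → V=24, E=58, F=36.
Attach a regular tetrahedron (V=4, E=6, F=4) along a 3-gon: merge 3 vertices and 3 edges, delete both glued faces → V=25, E=61, F=38.
Check: V − E + F = 25 − 61 + 38 = 2.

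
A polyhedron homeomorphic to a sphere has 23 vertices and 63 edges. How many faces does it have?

Here V − E + F = 2.
F = 2 − V + E = 2 − 23 + 63 = 42.

42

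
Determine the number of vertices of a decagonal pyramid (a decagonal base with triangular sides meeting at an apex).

A pyramid on an n-gon base has one n-gon and n triangles: V = 10 + 1 = 11, E = 2·10 = 20, F = 10 + 1 = 11.
Check: V − E + F = 11 − 20 + 11 = 2.

11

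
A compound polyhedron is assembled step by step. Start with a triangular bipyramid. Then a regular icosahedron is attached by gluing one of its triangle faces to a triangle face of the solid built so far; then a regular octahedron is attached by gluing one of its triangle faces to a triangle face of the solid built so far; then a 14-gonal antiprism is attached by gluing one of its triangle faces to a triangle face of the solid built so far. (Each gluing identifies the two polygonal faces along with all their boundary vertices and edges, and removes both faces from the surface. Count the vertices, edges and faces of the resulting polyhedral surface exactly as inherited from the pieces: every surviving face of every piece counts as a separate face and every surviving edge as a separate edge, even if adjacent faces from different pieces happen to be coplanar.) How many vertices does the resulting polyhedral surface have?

42

A triangular bipyramid: V=5, E=9, F=6.
Attach a regular icosahedron (V=12, E=30, F=20) along a 3-gon: merge 3 vertices and 3 edges, delete both glued faces → V=14, E=36, F=24.
Attach a regular octahedron (V=6, E=12, F=8) along a 3-gon: merge 3 vertices and 3 edges, delete both glued faces → V=17, E=45, F=30.
Attach a 14-gonal antiprism (V=28, E=56, F=30) along a 3-gon: merge 3 vertices and 3 edges, delete both glued faces → V=42, E=98, F=58.
Check: V − E + F = 42 − 98 + 58 = 2.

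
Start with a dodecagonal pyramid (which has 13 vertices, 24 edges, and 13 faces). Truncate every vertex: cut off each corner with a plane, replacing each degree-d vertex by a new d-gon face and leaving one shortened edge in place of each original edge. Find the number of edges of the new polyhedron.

Truncation replaces each original edge-end by a new vertex, so V′ = 2E = 48.
Each original edge survives, and each old vertex of degree d contributes d new edges; summing degrees gives Σd = 2E, so E′ = E + 2E = 3E = 72.
Each original face survives and each original vertex becomes one new face: F′ = F + V = 26.

72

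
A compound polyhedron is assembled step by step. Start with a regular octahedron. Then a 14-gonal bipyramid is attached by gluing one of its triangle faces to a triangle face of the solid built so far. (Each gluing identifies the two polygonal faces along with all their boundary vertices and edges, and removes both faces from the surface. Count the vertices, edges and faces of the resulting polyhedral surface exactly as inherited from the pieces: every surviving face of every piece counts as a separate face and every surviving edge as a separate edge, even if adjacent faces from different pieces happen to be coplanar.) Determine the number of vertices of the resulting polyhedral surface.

A regular octahedron: V=6, E=12, F=8.
Attach a 14-gonal bipyramid (V=16, E=42, F=28) along a 3-gon: merge 3 vertices and 3 edges, delete both glued faces → V=19, E=51, F=34.
Check: V − E + F = 19 − 51 + 34 = 2.

19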